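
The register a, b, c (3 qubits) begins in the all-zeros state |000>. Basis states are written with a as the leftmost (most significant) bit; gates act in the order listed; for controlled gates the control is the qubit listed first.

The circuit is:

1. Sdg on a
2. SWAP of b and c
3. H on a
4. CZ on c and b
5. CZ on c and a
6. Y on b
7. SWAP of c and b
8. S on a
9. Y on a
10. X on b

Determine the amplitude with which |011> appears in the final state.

|011> carries amplitude sqrt(2)*I/2 in the final state.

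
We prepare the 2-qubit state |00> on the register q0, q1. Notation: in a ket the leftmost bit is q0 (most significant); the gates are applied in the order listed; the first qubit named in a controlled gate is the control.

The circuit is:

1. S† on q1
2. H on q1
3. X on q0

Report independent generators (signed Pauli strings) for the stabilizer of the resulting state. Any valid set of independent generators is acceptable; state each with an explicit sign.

The stabilizer group can be generated by +IX, -ZI, among other valid generating sets.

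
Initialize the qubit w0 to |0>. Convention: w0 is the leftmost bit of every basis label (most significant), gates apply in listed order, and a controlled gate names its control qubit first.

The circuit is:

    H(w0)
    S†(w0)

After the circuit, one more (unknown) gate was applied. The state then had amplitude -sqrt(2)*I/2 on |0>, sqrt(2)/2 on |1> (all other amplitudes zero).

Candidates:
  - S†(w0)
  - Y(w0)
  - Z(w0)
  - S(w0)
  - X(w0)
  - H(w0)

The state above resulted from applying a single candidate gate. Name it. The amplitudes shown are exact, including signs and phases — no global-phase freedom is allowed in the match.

The unique candidate consistent with the amplitudes is X(w0).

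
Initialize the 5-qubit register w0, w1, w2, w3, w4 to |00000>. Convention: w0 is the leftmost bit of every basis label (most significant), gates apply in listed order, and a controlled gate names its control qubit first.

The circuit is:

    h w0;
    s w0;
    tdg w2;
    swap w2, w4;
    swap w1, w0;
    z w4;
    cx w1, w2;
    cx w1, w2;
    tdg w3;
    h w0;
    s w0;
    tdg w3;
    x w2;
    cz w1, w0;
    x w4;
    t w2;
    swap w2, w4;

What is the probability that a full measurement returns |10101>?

The probability of measuring |10101> is 1/4. Key observation: gates 7-8 undo each other exactly, leaving only the rest of the circuit to track.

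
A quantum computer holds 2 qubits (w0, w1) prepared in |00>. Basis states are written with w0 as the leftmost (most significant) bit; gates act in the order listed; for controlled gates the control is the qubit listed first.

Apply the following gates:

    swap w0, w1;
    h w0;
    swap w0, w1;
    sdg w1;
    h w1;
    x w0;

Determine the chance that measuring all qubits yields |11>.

The probability of measuring |11> is 1/2.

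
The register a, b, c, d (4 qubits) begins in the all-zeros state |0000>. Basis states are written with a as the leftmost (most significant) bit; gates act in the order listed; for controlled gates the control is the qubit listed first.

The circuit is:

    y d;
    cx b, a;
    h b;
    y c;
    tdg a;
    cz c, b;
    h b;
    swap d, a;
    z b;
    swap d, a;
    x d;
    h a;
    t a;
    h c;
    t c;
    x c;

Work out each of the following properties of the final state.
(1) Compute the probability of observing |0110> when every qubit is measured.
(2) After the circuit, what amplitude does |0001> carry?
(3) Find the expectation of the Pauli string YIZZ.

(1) The probability of measuring |0110> is 1/4.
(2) |0001> carries amplitude 0 in the final state.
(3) In the final state, YIZZ has expectation 0.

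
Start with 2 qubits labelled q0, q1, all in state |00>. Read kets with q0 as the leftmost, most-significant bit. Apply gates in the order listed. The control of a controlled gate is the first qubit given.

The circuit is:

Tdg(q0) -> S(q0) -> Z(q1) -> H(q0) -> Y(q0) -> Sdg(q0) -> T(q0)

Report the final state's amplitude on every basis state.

The final amplitudes are -sqrt(2)*I/2 on |00>, 0 on |01>, sqrt(2)*exp(I*pi/4)/2 on |10>, 0 on |11>.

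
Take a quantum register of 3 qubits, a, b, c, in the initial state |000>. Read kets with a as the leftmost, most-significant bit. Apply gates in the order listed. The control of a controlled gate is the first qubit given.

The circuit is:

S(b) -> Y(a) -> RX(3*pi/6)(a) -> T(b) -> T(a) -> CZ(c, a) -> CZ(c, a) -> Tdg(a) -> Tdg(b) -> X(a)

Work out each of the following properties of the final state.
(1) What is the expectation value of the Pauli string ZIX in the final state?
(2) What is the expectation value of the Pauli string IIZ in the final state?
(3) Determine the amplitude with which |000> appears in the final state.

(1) The expectation value of ZIX is 0. Key observation: steps 4-9 multiply out to the identity, so the circuit reduces to the remaining gates.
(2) The expectation value of IIZ is 1.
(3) The amplitude on |000> is sqrt(2)*I/2.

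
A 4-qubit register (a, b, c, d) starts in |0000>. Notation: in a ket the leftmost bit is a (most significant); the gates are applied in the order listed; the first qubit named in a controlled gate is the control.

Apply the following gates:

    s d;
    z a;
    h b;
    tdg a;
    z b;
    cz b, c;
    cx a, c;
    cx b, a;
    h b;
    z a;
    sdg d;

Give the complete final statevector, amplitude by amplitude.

The resulting statevector has amplitude 1/2 on |0000>, 1/2 on |0100>, 1/2 on |1000>, -1/2 on |1100>, and 0 on every other basis state.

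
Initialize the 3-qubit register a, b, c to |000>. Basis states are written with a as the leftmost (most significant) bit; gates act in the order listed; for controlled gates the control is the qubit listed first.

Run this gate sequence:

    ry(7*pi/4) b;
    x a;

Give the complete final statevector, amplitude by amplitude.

The final amplitudes are -sqrt(sqrt(2) + 2)/2 on |100>, sqrt(2 - sqrt(2))/2 on |110>, and 0 on every other basis state.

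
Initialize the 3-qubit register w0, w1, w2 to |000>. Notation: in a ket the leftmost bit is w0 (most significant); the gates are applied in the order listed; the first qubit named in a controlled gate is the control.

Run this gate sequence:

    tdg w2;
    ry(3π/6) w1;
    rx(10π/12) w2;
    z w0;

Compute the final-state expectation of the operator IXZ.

The expectation value of IXZ is -sqrt(3)/2.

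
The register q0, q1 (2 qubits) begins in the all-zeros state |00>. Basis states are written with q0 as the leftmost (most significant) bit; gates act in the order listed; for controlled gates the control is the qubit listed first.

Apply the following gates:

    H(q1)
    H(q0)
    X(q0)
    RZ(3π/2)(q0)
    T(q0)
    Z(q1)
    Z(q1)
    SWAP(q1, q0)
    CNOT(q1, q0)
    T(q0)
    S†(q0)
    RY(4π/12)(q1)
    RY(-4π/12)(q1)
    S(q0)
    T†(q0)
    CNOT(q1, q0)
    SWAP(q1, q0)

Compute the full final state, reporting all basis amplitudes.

The final amplitudes are -exp(I*pi/4)/2 on |00>, -exp(I*pi/4)/2 on |01>, -1/2 on |10>, -1/2 on |11>. Key observation: the block from step 9 through step 16 cancels to the identity and can be dropped.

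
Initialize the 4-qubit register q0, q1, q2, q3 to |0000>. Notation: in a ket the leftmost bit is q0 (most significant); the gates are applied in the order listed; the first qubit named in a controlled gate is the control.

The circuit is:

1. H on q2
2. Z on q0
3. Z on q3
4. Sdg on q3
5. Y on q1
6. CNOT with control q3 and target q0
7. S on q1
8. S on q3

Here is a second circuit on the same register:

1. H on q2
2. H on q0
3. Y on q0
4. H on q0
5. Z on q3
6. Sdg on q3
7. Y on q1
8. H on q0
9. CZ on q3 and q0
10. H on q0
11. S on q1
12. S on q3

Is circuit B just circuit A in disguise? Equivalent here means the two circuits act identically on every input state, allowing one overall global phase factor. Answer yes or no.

No, they are not equivalent — no single phase factor reconciles the two unitaries.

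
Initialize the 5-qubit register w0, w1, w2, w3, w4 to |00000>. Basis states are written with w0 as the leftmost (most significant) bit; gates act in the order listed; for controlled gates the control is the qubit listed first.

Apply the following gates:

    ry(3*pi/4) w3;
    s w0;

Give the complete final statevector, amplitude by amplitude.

The final amplitudes are sqrt(2 - sqrt(2))/2 on |00000>, sqrt(sqrt(2) + 2)/2 on |00010>, and 0 on every other basis state.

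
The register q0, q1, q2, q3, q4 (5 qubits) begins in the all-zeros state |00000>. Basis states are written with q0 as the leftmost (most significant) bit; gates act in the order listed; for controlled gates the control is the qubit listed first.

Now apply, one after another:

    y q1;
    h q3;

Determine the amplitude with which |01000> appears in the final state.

The amplitude on |01000> is sqrt(2)*I/2.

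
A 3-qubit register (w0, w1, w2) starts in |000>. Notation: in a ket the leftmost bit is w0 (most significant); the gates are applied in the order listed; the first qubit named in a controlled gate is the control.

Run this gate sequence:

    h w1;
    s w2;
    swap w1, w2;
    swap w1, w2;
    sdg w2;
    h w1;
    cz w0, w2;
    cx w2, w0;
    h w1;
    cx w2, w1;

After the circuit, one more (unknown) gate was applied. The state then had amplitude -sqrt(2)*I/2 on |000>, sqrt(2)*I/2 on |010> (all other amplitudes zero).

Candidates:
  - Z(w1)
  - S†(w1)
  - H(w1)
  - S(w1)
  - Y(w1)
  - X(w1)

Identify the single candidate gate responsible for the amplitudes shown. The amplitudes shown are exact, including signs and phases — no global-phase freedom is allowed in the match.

The applied gate was Y(w1). Key observation: steps 1-6 multiply out to the identity, so the circuit reduces to the remaining gates.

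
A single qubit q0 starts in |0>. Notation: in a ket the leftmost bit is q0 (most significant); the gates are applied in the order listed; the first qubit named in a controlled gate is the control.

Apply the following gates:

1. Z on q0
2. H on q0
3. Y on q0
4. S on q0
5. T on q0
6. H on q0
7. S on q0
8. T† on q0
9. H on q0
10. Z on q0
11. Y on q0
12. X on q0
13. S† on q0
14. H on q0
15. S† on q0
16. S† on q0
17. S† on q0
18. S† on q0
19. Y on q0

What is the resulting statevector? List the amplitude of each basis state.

The final amplitudes are 1/2 - exp(I*pi/4)/2 - exp(3*I*pi/4)/2 on |0>, 1/2 on |1>.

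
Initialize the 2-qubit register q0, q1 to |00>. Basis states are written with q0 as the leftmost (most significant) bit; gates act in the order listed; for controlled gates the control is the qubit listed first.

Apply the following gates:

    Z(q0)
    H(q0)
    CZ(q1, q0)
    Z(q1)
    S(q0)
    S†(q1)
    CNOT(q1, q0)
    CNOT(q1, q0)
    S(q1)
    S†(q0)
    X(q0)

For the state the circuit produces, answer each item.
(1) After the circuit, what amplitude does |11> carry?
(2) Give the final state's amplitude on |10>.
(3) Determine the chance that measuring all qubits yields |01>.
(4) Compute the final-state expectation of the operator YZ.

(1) The amplitude on |11> is 0. Key observation: gates 5-10 undo each other exactly, leaving only the rest of the circuit to track.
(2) The final state's coefficient on |10> equals sqrt(2)/2.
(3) The probability of measuring |01> is 0.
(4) In the final state, YZ has expectation 0.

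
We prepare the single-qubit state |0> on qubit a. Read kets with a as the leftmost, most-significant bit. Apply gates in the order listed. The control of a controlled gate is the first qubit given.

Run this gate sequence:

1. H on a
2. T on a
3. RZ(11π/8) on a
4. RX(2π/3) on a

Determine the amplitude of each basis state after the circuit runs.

The resulting statevector has amplitude (-sqrt(2) + sqrt(6)*exp(I*pi/8))*exp(5*I*pi/16)/4 on |0>, (sqrt(6) + sqrt(2)*exp(I*pi/8))*exp(13*I*pi/16)/4 on |1>.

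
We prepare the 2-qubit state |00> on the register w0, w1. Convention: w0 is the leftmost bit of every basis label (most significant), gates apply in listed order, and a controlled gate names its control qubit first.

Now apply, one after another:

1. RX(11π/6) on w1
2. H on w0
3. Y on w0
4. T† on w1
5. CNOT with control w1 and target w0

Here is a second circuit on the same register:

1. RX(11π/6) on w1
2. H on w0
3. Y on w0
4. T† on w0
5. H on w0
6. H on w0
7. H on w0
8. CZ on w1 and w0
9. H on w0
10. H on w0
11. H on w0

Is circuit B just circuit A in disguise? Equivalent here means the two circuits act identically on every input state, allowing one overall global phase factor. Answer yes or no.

No — the two circuits implement different unitaries, even allowing a global phase.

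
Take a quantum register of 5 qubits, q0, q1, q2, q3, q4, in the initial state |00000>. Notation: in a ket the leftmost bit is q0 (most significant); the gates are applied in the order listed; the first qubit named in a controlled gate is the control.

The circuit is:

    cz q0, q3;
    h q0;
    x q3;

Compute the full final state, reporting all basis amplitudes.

The final amplitudes are sqrt(2)/2 on |00010>, sqrt(2)/2 on |10010>, and 0 on every other basis state.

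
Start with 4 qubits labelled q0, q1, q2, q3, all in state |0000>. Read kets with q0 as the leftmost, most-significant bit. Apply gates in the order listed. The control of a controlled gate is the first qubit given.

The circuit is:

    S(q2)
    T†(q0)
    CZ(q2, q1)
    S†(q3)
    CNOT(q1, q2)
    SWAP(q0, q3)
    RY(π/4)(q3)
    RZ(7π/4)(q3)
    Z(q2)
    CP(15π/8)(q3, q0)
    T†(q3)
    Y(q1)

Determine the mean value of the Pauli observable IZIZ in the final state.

In the final state, IZIZ has expectation -sqrt(2)/2.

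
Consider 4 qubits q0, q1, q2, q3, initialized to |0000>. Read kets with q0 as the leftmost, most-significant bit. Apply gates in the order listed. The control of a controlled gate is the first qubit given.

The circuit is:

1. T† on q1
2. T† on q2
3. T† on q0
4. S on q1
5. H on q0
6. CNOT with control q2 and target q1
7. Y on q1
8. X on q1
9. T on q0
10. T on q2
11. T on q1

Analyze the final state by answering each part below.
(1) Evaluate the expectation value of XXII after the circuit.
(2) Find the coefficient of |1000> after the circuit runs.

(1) In the final state, XXII has expectation 0.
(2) The amplitude on |1000> is sqrt(2)*exp(3*I*pi/4)/2.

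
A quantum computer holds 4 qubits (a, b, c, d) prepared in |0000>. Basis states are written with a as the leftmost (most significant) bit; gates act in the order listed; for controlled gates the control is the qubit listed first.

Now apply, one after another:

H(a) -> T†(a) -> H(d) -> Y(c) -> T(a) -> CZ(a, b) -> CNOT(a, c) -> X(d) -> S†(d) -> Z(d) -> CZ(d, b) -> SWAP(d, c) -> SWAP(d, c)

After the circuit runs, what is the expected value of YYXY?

The observable YYXY averages to 0. Key observation: gates 12-13 undo each other exactly, leaving only the rest of the circuit to track.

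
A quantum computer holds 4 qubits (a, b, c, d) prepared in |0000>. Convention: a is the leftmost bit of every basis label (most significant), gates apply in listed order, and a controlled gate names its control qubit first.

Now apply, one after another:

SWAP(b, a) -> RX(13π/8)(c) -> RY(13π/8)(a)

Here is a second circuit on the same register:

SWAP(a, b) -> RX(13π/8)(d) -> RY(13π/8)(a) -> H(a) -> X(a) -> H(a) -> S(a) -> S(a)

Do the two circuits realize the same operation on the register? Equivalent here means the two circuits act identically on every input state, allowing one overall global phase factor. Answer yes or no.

No, they are not equivalent — no single phase factor reconciles the two unitaries.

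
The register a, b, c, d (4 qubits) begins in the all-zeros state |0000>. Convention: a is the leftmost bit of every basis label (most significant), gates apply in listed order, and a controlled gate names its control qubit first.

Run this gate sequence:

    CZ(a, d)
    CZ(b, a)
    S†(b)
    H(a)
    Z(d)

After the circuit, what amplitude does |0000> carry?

The final state's coefficient on |0000> equals sqrt(2)/2.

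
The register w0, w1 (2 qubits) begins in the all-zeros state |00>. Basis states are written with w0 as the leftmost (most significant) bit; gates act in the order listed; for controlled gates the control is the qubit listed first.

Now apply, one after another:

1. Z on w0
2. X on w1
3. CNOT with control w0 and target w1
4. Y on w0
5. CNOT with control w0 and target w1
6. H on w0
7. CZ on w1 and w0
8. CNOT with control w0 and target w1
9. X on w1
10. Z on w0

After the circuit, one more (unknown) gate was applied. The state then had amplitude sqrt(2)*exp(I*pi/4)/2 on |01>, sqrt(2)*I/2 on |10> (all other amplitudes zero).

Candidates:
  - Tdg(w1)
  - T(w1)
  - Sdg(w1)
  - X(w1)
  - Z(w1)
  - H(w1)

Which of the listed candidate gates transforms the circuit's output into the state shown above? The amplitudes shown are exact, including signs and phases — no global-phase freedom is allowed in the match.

It was Tdg(w1) that produced the state shown.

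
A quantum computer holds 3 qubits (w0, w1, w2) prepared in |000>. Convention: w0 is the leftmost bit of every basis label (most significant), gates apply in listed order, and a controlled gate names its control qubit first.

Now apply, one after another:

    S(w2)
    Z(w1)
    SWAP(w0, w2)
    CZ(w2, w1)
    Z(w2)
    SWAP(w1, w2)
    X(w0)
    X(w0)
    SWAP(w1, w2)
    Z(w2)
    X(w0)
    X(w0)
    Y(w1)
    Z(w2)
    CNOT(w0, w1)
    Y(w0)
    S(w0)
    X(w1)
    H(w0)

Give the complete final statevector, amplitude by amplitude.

After the circuit, the state carries amplitude -sqrt(2)*I/2 on |000>, sqrt(2)*I/2 on |100>, and 0 on every other basis state. Key observation: the block from step 6 through step 9 cancels to the identity and can be dropped.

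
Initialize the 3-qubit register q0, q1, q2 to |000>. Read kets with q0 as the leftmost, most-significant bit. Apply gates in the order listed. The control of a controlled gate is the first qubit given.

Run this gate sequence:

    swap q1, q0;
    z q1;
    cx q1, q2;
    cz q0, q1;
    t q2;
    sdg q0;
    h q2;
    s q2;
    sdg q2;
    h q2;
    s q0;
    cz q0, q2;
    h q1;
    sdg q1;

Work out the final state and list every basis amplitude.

The resulting statevector has amplitude sqrt(2)/2 on |000>, -sqrt(2)*I/2 on |010>, and 0 on every other basis state. Key observation: gates 6-11 undo each other exactly, leaving only the rest of the circuit to track.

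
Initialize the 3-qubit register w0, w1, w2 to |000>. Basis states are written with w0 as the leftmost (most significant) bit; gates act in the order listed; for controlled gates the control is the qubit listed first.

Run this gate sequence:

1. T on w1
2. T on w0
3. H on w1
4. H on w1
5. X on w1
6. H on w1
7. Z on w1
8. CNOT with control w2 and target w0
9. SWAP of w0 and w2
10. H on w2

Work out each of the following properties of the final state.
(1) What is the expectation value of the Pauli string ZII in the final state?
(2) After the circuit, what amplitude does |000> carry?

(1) The expectation value of ZII is 1. Key observation: the block from step 4 through step 7 cancels to the identity and can be dropped.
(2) The final state's coefficient on |000> equals 1/2.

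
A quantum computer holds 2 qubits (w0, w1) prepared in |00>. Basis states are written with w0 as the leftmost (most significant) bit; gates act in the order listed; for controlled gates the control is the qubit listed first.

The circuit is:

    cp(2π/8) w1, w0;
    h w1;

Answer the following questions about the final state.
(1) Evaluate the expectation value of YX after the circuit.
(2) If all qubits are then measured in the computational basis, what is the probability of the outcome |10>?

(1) The observable YX averages to 0.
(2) Outcome |10> occurs with probability 0.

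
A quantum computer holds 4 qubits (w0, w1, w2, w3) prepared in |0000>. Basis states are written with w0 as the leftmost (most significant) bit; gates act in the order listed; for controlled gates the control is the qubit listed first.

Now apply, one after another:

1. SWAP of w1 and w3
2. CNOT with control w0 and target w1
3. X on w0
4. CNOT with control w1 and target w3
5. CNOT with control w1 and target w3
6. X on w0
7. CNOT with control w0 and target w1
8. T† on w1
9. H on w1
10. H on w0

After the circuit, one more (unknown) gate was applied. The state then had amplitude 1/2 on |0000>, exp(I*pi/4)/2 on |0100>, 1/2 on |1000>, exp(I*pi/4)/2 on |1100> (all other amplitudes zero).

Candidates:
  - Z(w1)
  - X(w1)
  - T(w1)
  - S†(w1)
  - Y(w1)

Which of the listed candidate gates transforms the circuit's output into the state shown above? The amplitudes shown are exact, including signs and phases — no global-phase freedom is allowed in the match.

The applied gate was T(w1). Key observation: the block from step 2 through step 7 cancels to the identity and can be dropped.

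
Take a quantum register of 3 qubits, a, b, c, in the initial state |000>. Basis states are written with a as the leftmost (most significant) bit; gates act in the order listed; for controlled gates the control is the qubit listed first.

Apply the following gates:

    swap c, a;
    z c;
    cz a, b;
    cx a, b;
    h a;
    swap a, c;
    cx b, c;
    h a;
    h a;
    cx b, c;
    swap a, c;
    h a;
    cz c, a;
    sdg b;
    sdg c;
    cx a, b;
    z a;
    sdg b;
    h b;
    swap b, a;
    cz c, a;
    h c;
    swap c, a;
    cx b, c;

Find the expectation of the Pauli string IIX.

In the final state, IIX has expectation 1. Key observation: steps 6-11 multiply out to the identity, so the circuit reduces to the remaining gates.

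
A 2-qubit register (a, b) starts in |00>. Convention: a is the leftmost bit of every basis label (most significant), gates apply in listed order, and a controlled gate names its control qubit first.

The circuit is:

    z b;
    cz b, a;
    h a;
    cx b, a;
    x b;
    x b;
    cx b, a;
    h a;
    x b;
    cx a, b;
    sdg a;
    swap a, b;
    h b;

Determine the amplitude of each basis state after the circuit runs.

The final amplitudes are 0 on |00>, 0 on |01>, sqrt(2)/2 on |10>, sqrt(2)/2 on |11>. Key observation: the block from step 3 through step 8 cancels to the identity and can be dropped.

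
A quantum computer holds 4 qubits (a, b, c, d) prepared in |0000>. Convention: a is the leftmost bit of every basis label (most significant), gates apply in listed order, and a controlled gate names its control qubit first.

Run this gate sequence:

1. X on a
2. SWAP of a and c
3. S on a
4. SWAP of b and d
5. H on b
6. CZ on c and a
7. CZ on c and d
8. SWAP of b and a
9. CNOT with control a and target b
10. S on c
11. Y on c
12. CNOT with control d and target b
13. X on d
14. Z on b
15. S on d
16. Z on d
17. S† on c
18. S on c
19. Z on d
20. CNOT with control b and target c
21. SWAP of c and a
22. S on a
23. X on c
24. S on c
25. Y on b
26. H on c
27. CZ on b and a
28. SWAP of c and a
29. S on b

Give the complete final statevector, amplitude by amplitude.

The final amplitudes are -I/2 on |0011>, 1/2 on |0101>, -I/2 on |1011>, -1/2 on |1101>, and 0 on every other basis state. Key observation: gates 16-19 undo each other exactly, leaving only the rest of the circuit to track.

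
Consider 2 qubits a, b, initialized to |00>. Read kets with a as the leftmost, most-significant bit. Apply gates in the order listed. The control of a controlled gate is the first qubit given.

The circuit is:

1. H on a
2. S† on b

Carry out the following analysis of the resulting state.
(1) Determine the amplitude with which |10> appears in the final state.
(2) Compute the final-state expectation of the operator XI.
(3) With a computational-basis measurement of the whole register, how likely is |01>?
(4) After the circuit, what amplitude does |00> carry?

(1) The final state's coefficient on |10> equals sqrt(2)/2.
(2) The observable XI averages to 1.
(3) Outcome |01> occurs with probability 0.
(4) |00> carries amplitude sqrt(2)/2 in the final state.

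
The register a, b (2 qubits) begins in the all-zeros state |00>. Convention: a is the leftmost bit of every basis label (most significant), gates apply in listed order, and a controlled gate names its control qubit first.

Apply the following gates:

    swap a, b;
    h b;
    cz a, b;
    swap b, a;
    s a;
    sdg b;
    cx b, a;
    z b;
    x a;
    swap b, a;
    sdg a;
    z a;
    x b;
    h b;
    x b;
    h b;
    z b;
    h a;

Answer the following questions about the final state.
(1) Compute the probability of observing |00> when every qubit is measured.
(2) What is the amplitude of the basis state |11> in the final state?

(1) The probability of measuring |00> is 1/4. Key observation: steps 14-17 multiply out to the identity, so the circuit reduces to the remaining gates.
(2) The amplitude on |11> is I/2.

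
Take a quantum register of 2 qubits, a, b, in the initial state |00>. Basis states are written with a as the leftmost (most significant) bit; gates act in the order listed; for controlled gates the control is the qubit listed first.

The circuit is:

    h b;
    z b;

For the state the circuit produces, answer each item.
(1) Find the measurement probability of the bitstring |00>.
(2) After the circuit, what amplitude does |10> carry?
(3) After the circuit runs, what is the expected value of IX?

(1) Outcome |00> occurs with probability 1/2.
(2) The final state's coefficient on |10> equals 0.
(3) The expectation value of IX is -1.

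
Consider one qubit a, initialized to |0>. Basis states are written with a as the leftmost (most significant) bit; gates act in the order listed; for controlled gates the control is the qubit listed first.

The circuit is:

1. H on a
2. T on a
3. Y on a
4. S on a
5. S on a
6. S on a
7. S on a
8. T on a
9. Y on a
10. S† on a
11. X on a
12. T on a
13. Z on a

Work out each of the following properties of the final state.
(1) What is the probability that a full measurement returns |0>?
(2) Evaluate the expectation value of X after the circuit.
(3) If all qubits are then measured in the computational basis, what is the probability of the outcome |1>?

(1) A full measurement returns |0> with probability 1/2.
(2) The observable X averages to sqrt(2)/2.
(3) The probability of measuring |1> is 1/2.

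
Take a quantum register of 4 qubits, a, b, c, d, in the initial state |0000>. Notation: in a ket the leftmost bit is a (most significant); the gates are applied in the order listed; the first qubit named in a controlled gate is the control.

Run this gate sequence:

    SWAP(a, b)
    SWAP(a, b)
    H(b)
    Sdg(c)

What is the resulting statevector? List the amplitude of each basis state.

After the circuit, the state carries amplitude sqrt(2)/2 on |0000>, sqrt(2)/2 on |0100>, and 0 on every other basis state. Key observation: the block from step 1 through step 2 cancels to the identity and can be dropped.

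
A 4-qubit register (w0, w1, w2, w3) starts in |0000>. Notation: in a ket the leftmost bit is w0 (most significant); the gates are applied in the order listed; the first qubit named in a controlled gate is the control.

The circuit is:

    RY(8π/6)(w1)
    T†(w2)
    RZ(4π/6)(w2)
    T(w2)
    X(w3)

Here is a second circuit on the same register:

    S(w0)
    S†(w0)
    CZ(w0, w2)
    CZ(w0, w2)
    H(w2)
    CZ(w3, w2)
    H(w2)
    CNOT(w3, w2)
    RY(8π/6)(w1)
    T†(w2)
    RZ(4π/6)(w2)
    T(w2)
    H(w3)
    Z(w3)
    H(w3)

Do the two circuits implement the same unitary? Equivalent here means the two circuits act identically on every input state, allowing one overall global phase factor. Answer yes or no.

Yes — the two circuits implement the same unitary up to a global phase.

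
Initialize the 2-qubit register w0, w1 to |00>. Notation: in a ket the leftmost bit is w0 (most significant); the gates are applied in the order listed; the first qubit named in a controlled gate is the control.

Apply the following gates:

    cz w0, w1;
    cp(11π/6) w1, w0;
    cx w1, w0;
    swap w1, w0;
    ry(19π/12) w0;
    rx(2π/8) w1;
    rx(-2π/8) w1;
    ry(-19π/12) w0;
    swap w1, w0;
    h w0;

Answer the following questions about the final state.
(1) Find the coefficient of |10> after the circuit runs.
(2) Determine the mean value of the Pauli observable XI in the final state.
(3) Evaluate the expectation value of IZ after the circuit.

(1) |10> carries amplitude sqrt(2)/2 in the final state. Key observation: the block from step 4 through step 9 cancels to the identity and can be dropped.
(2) The expectation value of XI is 1.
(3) The expectation value of IZ is 1.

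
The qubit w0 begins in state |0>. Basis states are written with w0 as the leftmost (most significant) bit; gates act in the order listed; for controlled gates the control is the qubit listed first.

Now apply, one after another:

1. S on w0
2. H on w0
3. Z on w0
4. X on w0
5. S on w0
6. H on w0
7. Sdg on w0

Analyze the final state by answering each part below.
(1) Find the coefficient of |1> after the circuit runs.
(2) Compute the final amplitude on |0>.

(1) The final state's coefficient on |1> equals -1/2 + I/2.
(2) The amplitude on |0> is -1/2 + I/2.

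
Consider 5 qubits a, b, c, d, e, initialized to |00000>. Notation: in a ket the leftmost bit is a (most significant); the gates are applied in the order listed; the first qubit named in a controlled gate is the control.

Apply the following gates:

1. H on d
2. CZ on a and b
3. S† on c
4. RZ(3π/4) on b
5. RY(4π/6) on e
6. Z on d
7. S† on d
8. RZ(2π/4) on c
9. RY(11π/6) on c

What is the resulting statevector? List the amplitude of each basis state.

The final amplitudes are (1 + sqrt(3))*exp(3*I*pi/8)/8 on |00000>, (sqrt(3) + 3)*exp(3*I*pi/8)/8 on |00001>, (1 + sqrt(3))*exp(7*I*pi/8)/8 on |00010>, (sqrt(3) + 3)*exp(7*I*pi/8)/8 on |00011>, (1 - sqrt(3))*exp(3*I*pi/8)/8 on |00100>, (-3 + sqrt(3))*exp(3*I*pi/8)/8 on |00101>, (1 - sqrt(3))*exp(7*I*pi/8)/8 on |00110>, (-3 + sqrt(3))*exp(7*I*pi/8)/8 on |00111>, and 0 on every other basis state.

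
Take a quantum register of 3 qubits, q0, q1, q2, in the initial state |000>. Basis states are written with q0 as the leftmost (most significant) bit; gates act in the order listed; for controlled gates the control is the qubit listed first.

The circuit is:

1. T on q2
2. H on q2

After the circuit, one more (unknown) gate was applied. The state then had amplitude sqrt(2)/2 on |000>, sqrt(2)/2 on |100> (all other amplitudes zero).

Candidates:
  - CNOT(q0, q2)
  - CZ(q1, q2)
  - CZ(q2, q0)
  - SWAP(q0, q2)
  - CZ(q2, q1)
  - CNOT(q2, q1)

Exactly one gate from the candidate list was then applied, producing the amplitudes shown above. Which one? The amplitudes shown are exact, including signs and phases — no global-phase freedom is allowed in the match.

The applied gate was SWAP(q0, q2).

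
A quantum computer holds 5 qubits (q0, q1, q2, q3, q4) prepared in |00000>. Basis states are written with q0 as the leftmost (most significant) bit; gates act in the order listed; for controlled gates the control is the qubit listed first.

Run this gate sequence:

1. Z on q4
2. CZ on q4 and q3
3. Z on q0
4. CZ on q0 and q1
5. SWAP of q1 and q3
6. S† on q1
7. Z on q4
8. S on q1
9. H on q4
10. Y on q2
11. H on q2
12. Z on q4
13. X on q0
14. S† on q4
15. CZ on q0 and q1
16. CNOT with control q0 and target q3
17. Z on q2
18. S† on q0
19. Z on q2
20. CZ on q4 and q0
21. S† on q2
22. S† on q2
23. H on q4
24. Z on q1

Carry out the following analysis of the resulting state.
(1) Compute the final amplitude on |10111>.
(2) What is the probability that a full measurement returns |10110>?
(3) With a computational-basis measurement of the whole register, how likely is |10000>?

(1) The final state's coefficient on |10111> equals sqrt(2)*(1 + I)/4.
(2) The probability of measuring |10110> is 1/4.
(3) A full measurement returns |10000> with probability 0.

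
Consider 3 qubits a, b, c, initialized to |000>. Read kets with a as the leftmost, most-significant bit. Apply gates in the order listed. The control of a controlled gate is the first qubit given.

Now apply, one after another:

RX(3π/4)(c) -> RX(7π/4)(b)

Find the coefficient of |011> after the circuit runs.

The amplitude on |011> is -sqrt(2)/4.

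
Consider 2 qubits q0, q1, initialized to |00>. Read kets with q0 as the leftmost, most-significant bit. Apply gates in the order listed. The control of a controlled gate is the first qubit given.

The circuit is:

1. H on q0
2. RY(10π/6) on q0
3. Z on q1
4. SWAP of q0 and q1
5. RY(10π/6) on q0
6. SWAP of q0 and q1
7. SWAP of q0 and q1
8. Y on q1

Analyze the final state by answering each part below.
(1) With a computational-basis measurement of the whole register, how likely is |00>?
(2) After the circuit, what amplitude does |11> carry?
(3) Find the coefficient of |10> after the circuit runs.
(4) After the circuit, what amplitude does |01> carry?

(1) A full measurement returns |00> with probability 3/8 - 3*sqrt(3)/16. Key observation: the block from step 6 through step 7 cancels to the identity and can be dropped.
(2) The final state's coefficient on |11> equals I*(-sqrt(6) - sqrt(2))/8.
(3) |10> carries amplitude I*(-sqrt(2) + sqrt(6))/8 in the final state.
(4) |01> carries amplitude I*(sqrt(6) + 3*sqrt(2))/8 in the final state.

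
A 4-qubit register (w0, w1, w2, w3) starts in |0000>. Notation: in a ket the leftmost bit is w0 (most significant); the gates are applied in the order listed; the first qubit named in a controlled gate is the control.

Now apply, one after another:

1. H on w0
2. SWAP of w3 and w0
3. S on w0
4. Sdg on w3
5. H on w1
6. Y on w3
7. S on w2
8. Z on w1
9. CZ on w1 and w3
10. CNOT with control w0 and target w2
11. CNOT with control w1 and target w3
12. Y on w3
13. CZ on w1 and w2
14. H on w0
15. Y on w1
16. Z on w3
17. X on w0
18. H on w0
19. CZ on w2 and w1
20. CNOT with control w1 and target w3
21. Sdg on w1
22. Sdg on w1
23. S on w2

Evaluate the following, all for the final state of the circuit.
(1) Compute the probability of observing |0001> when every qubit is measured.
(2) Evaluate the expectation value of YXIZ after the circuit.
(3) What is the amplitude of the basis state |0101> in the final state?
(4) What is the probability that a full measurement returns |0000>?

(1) Outcome |0001> occurs with probability 1/4.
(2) The expectation value of YXIZ is 0.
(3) The amplitude on |0101> is -I/2.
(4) Outcome |0000> occurs with probability 1/4.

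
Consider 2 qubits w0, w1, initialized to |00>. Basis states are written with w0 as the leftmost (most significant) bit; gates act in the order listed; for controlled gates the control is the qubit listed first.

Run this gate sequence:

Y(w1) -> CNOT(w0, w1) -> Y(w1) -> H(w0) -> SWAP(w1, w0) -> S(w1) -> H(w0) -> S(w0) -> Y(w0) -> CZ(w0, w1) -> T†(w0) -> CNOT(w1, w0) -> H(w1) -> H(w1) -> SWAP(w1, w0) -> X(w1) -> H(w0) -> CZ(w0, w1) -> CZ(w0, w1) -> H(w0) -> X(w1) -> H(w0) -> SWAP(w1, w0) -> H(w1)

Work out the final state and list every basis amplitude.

After the circuit, the state carries amplitude 1/2 on |00>, -exp(3*I*pi/4)/2 on |01>, exp(I*pi/4)/2 on |10>, I/2 on |11>. Key observation: gates 16-21 undo each other exactly, leaving only the rest of the circuit to track.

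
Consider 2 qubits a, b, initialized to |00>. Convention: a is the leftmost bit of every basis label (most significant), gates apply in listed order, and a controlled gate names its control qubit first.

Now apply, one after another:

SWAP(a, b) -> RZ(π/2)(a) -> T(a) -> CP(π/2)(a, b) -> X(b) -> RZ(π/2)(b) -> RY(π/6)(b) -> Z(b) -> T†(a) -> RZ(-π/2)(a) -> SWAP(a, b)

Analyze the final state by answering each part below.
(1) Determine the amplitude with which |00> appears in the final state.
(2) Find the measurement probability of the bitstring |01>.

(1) The final state's coefficient on |00> equals (-sqrt(6) + sqrt(2))*exp(I*pi/4)/4.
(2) Outcome |01> occurs with probability 0.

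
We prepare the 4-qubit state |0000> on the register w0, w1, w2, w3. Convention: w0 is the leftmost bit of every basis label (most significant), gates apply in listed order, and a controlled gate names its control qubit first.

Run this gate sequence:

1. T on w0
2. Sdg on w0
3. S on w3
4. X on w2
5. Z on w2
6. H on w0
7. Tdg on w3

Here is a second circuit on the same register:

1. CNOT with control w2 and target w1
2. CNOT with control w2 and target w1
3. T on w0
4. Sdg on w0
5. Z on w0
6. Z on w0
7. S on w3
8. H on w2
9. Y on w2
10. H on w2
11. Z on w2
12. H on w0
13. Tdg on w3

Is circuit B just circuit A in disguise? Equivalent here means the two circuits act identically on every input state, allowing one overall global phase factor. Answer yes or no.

No — the two circuits implement different unitaries, even allowing a global phase.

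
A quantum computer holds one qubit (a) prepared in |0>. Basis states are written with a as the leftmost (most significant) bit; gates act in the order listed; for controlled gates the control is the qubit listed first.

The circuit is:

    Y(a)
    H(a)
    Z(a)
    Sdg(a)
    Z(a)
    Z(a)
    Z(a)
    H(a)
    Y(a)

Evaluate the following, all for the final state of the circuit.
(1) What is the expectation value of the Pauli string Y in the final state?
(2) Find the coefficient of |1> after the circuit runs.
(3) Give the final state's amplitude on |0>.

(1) The observable Y averages to -1.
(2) |1> carries amplitude -1/2 - I/2 in the final state.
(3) The final state's coefficient on |0> equals 1/2 - I/2.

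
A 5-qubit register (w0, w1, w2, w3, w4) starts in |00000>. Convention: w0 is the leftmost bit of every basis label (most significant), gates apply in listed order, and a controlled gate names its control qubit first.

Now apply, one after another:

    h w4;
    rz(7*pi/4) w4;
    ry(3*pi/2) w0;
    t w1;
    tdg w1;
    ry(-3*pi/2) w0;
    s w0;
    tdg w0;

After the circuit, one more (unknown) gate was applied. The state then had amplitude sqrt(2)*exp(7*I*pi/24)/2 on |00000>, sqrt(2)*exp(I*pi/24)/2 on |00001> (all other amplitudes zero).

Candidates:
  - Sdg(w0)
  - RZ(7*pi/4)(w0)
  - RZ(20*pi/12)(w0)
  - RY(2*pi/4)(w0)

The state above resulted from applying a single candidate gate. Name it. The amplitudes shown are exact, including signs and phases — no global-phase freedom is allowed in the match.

The applied gate was RZ(20*pi/12)(w0). Key observation: the block from step 3 through step 6 cancels to the identity and can be dropped.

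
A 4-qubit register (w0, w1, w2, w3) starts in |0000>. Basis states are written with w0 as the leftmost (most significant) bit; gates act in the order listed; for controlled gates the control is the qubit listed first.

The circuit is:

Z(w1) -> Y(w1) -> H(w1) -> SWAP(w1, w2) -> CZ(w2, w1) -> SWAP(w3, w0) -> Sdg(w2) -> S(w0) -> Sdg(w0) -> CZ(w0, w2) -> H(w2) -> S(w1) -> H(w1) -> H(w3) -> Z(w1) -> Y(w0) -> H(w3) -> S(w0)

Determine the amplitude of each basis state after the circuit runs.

The final amplitudes are sqrt(2)*(1 - I)/4 on |1000>, sqrt(2)*(-1 - I)/4 on |1010>, sqrt(2)*(-1 + I)/4 on |1100>, sqrt(2)*(1 + I)/4 on |1110>, and 0 on every other basis state.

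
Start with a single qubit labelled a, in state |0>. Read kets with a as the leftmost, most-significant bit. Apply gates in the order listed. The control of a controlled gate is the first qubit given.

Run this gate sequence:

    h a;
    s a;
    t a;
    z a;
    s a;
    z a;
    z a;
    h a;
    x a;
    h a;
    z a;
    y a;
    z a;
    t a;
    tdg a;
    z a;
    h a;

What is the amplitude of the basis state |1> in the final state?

The final state's coefficient on |1> equals -I/2 - exp(3*I*pi/4)/2.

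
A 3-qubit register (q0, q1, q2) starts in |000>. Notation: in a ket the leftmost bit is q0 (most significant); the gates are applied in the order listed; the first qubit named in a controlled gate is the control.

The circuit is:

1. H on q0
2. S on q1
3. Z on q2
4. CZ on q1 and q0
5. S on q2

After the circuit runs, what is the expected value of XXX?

The observable XXX averages to 0.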